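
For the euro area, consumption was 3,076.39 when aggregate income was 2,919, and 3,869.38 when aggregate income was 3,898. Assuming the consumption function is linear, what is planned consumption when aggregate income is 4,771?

C = 4576.51

MPC = (3869.38 − 3076.39)/(3898 − 2919) = 792.99/979 = 0.81
a = 3076.39 − 0.81(2919) = 3076.39 − 2364.39 = 712
C = 712 + 0.81(4771) = 712 + 3864.51 = 4576.51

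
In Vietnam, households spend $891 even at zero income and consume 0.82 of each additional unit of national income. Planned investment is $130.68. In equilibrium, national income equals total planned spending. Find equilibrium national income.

Y = C + I = 891 + 0.82Y + 130.68
Y − 0.82Y = 1021.68
0.18Y = 1021.68, so Y = 1021.68/0.18 = 5676

Y = 5676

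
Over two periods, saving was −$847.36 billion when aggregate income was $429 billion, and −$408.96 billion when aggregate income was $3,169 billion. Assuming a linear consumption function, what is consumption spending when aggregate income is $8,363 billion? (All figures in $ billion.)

C = 7940.92

MPS = ΔS/ΔY = (-408.96 − (-847.36))/(3169 − 429) = 438.4/2740 = 0.16
MPC = 1 − MPS = 0.84
Autonomous saving = -847.36 − 0.16(429) = -916, so a = 916
C = 916 + 0.84(8363) = 916 + 7024.92 = 7940.92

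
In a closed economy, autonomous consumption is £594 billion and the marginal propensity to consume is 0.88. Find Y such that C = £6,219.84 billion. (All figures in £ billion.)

Y = 6393

594 + 0.88Y = 6219.84
0.88Y = 5625.84, so Y = 5625.84/0.88 = 6393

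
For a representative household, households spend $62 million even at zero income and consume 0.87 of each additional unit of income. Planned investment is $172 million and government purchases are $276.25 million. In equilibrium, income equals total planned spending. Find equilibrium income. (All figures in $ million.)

Y = 3925

Y = C + I + G = 62 + 0.87Y + 172 + 276.25
Y − 0.87Y = 510.25
0.13Y = 510.25, so Y = 510.25/0.13 = 3925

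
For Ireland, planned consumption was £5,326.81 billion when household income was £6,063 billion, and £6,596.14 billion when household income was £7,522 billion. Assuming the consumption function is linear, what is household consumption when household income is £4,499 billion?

MPC = (6596.14 − 5326.81)/(7522 − 6063) = 1269.33/1459 = 0.87
a = 5326.81 − 0.87(6063) = 5326.81 − 5274.81 = 52
C = 52 + 0.87(4499) = 52 + 3914.13 = 3966.13

C = 3966.13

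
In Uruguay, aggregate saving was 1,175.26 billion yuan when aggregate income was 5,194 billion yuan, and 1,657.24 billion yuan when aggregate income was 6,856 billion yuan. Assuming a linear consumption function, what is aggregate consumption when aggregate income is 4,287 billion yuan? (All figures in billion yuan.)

C = 3374.77

MPS = ΔS/ΔY = (1657.24 − 1175.26)/(6856 − 5194) = 481.98/1662 = 0.29
MPC = 1 − MPS = 0.71
Autonomous saving = 1175.26 − 0.29(5194) = -331, so a = 331
C = 331 + 0.71(4287) = 331 + 3043.77 = 3374.77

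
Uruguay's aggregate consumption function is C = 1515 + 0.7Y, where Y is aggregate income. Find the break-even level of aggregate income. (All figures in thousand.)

Y = 5050

At break-even, C = Y: 1515 + 0.7Y = Y
0.3Y = 1515, so Y = 1515/0.3 = 5050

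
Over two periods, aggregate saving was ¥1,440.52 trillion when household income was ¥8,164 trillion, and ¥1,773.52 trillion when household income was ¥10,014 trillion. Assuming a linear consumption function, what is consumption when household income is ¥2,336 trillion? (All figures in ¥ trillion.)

MPS = ΔS/ΔY = (1773.52 − 1440.52)/(10014 − 8164) = 333/1850 = 0.18
MPC = 1 − MPS = 0.82
Autonomous saving = 1440.52 − 0.18(8164) = -29, so a = 29
C = 29 + 0.82(2336) = 29 + 1915.52 = 1944.52

C = 1944.52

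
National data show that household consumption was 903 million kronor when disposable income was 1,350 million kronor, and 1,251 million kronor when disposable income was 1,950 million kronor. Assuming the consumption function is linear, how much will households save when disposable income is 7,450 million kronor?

MPC = (1251 − 903)/(1950 − 1350) = 348/600 = 0.58
a = 903 − 0.58(1350) = 903 − 783 = 120
C = 120 + 0.58(7450) = 4441
S = 7450 − 4441 = 3009

S = 3009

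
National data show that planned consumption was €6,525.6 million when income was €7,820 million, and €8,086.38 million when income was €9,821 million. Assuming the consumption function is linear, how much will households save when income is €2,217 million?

S = 61.74

MPC = (8086.38 − 6525.6)/(9821 − 7820) = 1560.78/2001 = 0.78
a = 6525.6 − 0.78(7820) = 6525.6 − 6099.6 = 426
C = 426 + 0.78(2217) = 2155.26
S = 2217 − 2155.26 = 61.74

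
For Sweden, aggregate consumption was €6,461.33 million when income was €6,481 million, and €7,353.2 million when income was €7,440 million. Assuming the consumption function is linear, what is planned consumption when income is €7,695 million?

C = 7590.35

MPC = (7353.2 − 6461.33)/(7440 − 6481) = 891.87/959 = 0.93
a = 6461.33 − 0.93(6481) = 6461.33 − 6027.33 = 434
C = 434 + 0.93(7695) = 434 + 7156.35 = 7590.35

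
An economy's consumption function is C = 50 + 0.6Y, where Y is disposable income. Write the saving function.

S = -50 + 0.4Y

S = Y − C = Y − (50 + 0.6Y) = -50 + (1 − 0.6)Y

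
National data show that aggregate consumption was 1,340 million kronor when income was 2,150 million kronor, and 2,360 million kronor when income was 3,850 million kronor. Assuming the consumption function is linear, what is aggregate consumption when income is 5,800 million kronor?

MPC = (2360 − 1340)/(3850 − 2150) = 1020/1700 = 0.6
a = 1340 − 0.6(2150) = 1340 − 1290 = 50
C = 50 + 0.6(5800) = 50 + 3480 = 3530

C = 3530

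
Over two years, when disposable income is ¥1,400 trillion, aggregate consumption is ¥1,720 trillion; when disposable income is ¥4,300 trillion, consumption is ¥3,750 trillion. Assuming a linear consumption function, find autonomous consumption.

a = 740

MPC = ΔC/ΔY = (3750 − 1720)/(4300 − 1400) = 2030/2900 = 0.7
a = C − MPC·Y = 1720 − 0.7(1400) = 1720 − 980 = 740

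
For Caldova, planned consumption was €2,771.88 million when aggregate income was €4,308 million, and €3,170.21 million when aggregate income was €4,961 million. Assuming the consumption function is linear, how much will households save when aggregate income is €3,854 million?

S = 1359.06

MPC = (3170.21 − 2771.88)/(4961 − 4308) = 398.33/653 = 0.61
a = 2771.88 − 0.61(4308) = 2771.88 − 2627.88 = 144
C = 144 + 0.61(3854) = 2494.94
S = 3854 − 2494.94 = 1359.06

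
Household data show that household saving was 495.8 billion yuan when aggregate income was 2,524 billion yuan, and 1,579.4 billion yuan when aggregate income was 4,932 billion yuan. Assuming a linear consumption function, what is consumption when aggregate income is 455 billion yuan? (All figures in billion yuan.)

C = 890.25

MPS = ΔS/ΔY = (1579.4 − 495.8)/(4932 − 2524) = 1083.6/2408 = 0.45
MPC = 1 − MPS = 0.55
Autonomous saving = 495.8 − 0.45(2524) = -640, so a = 640
C = 640 + 0.55(455) = 640 + 250.25 = 890.25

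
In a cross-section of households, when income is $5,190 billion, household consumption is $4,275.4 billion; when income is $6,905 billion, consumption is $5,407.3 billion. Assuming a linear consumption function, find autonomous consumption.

MPC = ΔC/ΔY = (5407.3 − 4275.4)/(6905 − 5190) = 1131.9/1715 = 0.66
a = C − MPC·Y = 4275.4 − 0.66(5190) = 4275.4 − 3425.4 = 850

a = 850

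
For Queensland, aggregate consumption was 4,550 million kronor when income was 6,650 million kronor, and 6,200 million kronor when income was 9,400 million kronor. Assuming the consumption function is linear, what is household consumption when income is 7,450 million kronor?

C = 5030

MPC = (6200 − 4550)/(9400 − 6650) = 1650/2750 = 0.6
a = 4550 − 0.6(6650) = 4550 − 3990 = 560
C = 560 + 0.6(7450) = 560 + 4470 = 5030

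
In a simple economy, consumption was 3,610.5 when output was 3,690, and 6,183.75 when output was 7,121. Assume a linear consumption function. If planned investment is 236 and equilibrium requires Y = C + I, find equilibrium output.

Y = 4316

MPC = (6183.75 − 3610.5)/(7121 − 3690) = 2573.25/3431 = 0.75
a = 3610.5 − 0.75(3690) = 843
Equilibrium: Y = 843 + 0.75Y + 236
0.25Y = 1079, so Y = 1079/0.25 = 4316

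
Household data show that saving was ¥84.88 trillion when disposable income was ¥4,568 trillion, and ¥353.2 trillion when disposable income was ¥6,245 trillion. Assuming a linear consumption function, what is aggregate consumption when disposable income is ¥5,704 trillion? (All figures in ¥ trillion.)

C = 5437.36

MPS = ΔS/ΔY = (353.2 − 84.88)/(6245 − 4568) = 268.32/1677 = 0.16
MPC = 1 − MPS = 0.84
Autonomous saving = 84.88 − 0.16(4568) = -646, so a = 646
C = 646 + 0.84(5704) = 646 + 4791.36 = 5437.36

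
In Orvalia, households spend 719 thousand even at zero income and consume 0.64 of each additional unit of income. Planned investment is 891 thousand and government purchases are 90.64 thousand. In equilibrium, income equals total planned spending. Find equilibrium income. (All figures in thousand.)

Y = 4724

Y = C + I + G = 719 + 0.64Y + 891 + 90.64
Y − 0.64Y = 1700.64
0.36Y = 1700.64, so Y = 1700.64/0.36 = 4724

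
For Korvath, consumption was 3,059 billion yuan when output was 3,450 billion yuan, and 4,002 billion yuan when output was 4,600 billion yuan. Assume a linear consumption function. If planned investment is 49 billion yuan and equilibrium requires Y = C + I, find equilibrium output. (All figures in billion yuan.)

Y = 1550

MPC = (4002 − 3059)/(4600 − 3450) = 943/1150 = 0.82
a = 3059 − 0.82(3450) = 230
Equilibrium: Y = 230 + 0.82Y + 49
0.18Y = 279, so Y = 279/0.18 = 1550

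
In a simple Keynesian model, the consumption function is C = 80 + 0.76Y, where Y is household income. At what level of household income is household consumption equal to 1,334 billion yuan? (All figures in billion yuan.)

80 + 0.76Y = 1334
0.76Y = 1254, so Y = 1254/0.76 = 1650

Y = 1650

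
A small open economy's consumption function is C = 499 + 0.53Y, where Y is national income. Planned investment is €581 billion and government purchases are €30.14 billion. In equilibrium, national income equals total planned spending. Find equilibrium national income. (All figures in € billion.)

Y = 2362

Y = C + I + G = 499 + 0.53Y + 581 + 30.14
Y − 0.53Y = 1110.14
0.47Y = 1110.14, so Y = 1110.14/0.47 = 2362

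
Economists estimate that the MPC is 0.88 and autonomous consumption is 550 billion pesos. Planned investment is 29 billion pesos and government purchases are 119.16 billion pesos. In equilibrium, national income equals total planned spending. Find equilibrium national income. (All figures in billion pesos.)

Y = 5818

Y = C + I + G = 550 + 0.88Y + 29 + 119.16
Y − 0.88Y = 698.16
0.12Y = 698.16, so Y = 698.16/0.12 = 5818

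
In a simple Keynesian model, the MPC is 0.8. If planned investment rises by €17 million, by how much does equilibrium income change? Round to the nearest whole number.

The multiplier is 1/(1 − MPC) = 1/0.2.
ΔY = 17/0.2 = 85.00 ≈ 85

ΔY ≈ 85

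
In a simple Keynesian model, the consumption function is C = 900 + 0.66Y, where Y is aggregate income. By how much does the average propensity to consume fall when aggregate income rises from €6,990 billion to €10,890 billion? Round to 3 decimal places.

At Y = 6990: C = 900 + 0.66(6990) = 5513.4, APC = 5513.4/6990 = 0.7888
At Y = 10890: C = 8087.4, APC = 8087.4/10890 = 0.7426
Fall in APC = 0.7888 − 0.7426 = 0.0462 ≈ 0.046

ΔAPC = 0.046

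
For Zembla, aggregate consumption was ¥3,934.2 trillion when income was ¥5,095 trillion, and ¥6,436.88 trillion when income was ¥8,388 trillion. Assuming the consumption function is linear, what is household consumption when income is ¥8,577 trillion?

MPC = (6436.88 − 3934.2)/(8388 − 5095) = 2502.68/3293 = 0.76
a = 3934.2 − 0.76(5095) = 3934.2 − 3872.2 = 62
C = 62 + 0.76(8577) = 62 + 6518.52 = 6580.52

C = 6580.52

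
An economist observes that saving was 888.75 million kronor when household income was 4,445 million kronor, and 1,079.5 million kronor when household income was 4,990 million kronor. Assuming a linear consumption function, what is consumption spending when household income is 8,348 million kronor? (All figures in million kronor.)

C = 6093.2

MPS = ΔS/ΔY = (1079.5 − 888.75)/(4990 − 4445) = 190.75/545 = 0.35
MPC = 1 − MPS = 0.65
Autonomous saving = 888.75 − 0.35(4445) = -667, so a = 667
C = 667 + 0.65(8348) = 667 + 5426.2 = 6093.2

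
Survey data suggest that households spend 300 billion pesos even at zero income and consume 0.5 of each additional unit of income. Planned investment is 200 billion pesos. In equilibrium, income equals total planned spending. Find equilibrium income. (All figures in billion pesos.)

Y = 1000

Y = C + I = 300 + 0.5Y + 200
Y − 0.5Y = 500
0.5Y = 500, so Y = 500/0.5 = 1000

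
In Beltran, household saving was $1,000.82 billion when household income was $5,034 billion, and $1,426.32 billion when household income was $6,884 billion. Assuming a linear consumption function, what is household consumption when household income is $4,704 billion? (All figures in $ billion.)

MPS = ΔS/ΔY = (1426.32 − 1000.82)/(6884 − 5034) = 425.5/1850 = 0.23
MPC = 1 − MPS = 0.77
Autonomous saving = 1000.82 − 0.23(5034) = -157, so a = 157
C = 157 + 0.77(4704) = 157 + 3622.08 = 3779.08

C = 3779.08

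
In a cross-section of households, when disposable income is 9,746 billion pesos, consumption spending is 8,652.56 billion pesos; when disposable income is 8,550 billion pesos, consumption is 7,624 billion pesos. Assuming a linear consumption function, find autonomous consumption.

MPC = ΔC/ΔY = (8652.56 − 7624)/(9746 − 8550) = 1028.56/1196 = 0.86
a = C − MPC·Y = 7624 − 0.86(8550) = 7624 − 7353 = 271

a = 271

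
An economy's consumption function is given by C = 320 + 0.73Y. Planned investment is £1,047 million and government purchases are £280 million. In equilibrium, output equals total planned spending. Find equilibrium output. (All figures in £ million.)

Y = 6100

Y = C + I + G = 320 + 0.73Y + 1047 + 280
Y − 0.73Y = 1647
0.27Y = 1647, so Y = 1647/0.27 = 6100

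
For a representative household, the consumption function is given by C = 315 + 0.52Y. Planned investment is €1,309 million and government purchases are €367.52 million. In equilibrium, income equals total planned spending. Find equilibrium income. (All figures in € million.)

Y = C + I + G = 315 + 0.52Y + 1309 + 367.52
Y − 0.52Y = 1991.52
0.48Y = 1991.52, so Y = 1991.52/0.48 = 4149

Y = 4149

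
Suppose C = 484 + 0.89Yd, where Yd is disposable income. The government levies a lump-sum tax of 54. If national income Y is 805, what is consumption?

Yd = Y − T = 805 − 54 = 751
C = 484 + 0.89(751) = 484 + 668.39 = 1152.39

C = 1152.39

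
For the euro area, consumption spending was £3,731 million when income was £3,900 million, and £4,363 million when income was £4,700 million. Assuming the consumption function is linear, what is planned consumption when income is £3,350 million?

MPC = (4363 − 3731)/(4700 − 3900) = 632/800 = 0.79
a = 3731 − 0.79(3900) = 3731 − 3081 = 650
C = 650 + 0.79(3350) = 650 + 2646.5 = 3296.5

C = 3296.5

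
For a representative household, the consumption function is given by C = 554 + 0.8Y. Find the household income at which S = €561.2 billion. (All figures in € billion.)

S = Y − C = -554 + 0.2Y
-554 + 0.2Y = 561.2, so 0.2Y = 1115.2 and Y = 5576

Y = 5576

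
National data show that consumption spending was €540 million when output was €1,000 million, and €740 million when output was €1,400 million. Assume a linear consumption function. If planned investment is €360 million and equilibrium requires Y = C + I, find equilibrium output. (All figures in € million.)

MPC = (740 − 540)/(1400 − 1000) = 200/400 = 0.5
a = 540 − 0.5(1000) = 40
Equilibrium: Y = 40 + 0.5Y + 360
0.5Y = 400, so Y = 400/0.5 = 800

Y = 800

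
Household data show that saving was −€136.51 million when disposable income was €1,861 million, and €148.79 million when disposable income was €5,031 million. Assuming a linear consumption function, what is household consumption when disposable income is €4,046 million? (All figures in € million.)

MPS = ΔS/ΔY = (148.79 − (-136.51))/(5031 − 1861) = 285.3/3170 = 0.09
MPC = 1 − MPS = 0.91
Autonomous saving = -136.51 − 0.09(1861) = -304, so a = 304
C = 304 + 0.91(4046) = 304 + 3681.86 = 3985.86

C = 3985.86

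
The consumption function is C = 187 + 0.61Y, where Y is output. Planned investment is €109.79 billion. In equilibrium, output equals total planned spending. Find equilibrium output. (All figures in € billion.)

Y = C + I = 187 + 0.61Y + 109.79
Y − 0.61Y = 296.79
0.39Y = 296.79, so Y = 296.79/0.39 = 761

Y = 761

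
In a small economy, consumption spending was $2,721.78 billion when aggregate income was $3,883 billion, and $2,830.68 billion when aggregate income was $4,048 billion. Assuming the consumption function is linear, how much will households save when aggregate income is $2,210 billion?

S = 592.4

MPC = (2830.68 − 2721.78)/(4048 − 3883) = 108.9/165 = 0.66
a = 2721.78 − 0.66(3883) = 2721.78 − 2562.78 = 159
C = 159 + 0.66(2210) = 1617.6
S = 2210 − 1617.6 = 592.4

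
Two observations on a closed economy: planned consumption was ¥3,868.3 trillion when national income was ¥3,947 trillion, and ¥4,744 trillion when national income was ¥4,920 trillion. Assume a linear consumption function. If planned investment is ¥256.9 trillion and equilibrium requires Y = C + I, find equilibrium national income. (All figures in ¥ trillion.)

Y = 5729

MPC = (4744 − 3868.3)/(4920 − 3947) = 875.7/973 = 0.9
a = 3868.3 − 0.9(3947) = 316
Equilibrium: Y = 316 + 0.9Y + 256.9
0.1Y = 572.9, so Y = 572.9/0.1 = 5729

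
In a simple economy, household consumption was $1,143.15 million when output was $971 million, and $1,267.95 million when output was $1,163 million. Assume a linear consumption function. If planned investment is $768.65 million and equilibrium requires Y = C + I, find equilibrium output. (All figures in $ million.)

MPC = (1267.95 − 1143.15)/(1163 − 971) = 124.8/192 = 0.65
a = 1143.15 − 0.65(971) = 512
Equilibrium: Y = 512 + 0.65Y + 768.65
0.35Y = 1280.65, so Y = 1280.65/0.35 = 3659

Y = 3659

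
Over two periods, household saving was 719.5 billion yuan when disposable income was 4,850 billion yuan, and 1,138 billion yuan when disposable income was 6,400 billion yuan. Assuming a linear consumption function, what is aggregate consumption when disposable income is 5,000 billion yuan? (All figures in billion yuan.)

MPS = ΔS/ΔY = (1138 − 719.5)/(6400 − 4850) = 418.5/1550 = 0.27
MPC = 1 − MPS = 0.73
Autonomous saving = 719.5 − 0.27(4850) = -590, so a = 590
C = 590 + 0.73(5000) = 590 + 3650 = 4240

C = 4240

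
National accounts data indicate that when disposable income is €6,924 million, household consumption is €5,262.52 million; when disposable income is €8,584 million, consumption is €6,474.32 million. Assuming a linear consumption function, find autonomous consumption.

MPC = ΔC/ΔY = (6474.32 − 5262.52)/(8584 − 6924) = 1211.8/1660 = 0.73
a = C − MPC·Y = 5262.52 − 0.73(6924) = 5262.52 − 5054.52 = 208

a = 208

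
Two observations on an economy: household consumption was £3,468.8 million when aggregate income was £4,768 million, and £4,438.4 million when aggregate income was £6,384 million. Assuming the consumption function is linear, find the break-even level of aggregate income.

MPC = (4438.4 − 3468.8)/(6384 − 4768) = 969.6/1616 = 0.6
a = 3468.8 − 0.6(4768) = 3468.8 − 2860.8 = 608
Break-even: Y = a/(1−MPC) = 608/0.4 = 1520

Y = 1520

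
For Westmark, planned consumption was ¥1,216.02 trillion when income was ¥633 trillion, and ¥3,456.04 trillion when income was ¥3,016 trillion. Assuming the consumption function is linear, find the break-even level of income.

Y = 10350

MPC = (3456.04 − 1216.02)/(3016 − 633) = 2240.02/2383 = 0.94
a = 1216.02 − 0.94(633) = 1216.02 − 595.02 = 621
Break-even: Y = a/(1−MPC) = 621/0.06 = 10350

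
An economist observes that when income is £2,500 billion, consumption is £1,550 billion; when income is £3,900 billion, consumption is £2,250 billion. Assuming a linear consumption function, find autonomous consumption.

MPC = ΔC/ΔY = (2250 − 1550)/(3900 − 2500) = 700/1400 = 0.5
a = C − MPC·Y = 1550 − 0.5(2500) = 1550 − 1250 = 300

a = 300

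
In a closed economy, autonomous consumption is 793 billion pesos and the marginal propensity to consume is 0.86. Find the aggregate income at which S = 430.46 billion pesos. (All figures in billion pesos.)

S = Y − C = -793 + 0.14Y
-793 + 0.14Y = 430.46, so 0.14Y = 1223.46 and Y = 8739

Y = 8739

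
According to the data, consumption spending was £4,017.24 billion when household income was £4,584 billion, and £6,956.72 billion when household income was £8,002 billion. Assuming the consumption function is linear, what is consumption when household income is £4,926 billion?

MPC = (6956.72 − 4017.24)/(8002 − 4584) = 2939.48/3418 = 0.86
a = 4017.24 − 0.86(4584) = 4017.24 − 3942.24 = 75
C = 75 + 0.86(4926) = 75 + 4236.36 = 4311.36

C = 4311.36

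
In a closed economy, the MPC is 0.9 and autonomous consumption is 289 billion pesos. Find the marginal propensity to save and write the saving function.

MPS = 1 − MPC = 1 − 0.9 = 0.1
S = Y − C = -289 + 0.1Y

MPS = 0.1; S = -289 + 0.1Y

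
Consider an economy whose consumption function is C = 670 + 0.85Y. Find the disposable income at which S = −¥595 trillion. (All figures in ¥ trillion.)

S = Y − C = -670 + 0.15Y
-670 + 0.15Y = -595, so 0.15Y = 75 and Y = 500

Y = 500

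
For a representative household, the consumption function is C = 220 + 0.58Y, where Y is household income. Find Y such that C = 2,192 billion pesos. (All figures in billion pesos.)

Y = 3400

220 + 0.58Y = 2192
0.58Y = 1972, so Y = 1972/0.58 = 3400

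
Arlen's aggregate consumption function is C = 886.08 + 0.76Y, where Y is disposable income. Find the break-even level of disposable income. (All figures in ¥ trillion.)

Y = 3692

At break-even, C = Y: 886.08 + 0.76Y = Y
0.24Y = 886.08, so Y = 886.08/0.24 = 3692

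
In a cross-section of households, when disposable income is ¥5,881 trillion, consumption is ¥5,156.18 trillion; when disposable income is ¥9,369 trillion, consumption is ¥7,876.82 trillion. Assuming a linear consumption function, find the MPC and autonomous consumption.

MPC = 0.78; a = 569

MPC = ΔC/ΔY = (7876.82 − 5156.18)/(9369 − 5881) = 2720.64/3488 = 0.78
a = C − MPC·Y = 5156.18 − 0.78(5881) = 5156.18 − 4587.18 = 569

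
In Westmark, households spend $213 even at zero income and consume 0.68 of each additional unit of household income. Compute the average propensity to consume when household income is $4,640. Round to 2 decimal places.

C = 213 + 0.68(4640) = 3368.2
APC = C/Y = 3368.2/4640 = 0.73

APC = 0.73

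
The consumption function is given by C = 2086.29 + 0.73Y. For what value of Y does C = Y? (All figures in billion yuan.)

At break-even, C = Y: 2086.29 + 0.73Y = Y
0.27Y = 2086.29, so Y = 2086.29/0.27 = 7727

Y = 7727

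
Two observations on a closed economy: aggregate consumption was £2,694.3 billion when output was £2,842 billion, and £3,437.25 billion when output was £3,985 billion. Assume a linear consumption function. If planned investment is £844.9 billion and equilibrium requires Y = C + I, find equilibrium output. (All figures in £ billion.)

MPC = (3437.25 − 2694.3)/(3985 − 2842) = 742.95/1143 = 0.65
a = 2694.3 − 0.65(2842) = 847
Equilibrium: Y = 847 + 0.65Y + 844.9
0.35Y = 1691.9, so Y = 1691.9/0.35 = 4834

Y = 4834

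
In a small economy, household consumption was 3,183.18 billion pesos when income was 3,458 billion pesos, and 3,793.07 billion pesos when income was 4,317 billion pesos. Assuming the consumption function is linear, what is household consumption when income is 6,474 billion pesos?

MPC = (3793.07 − 3183.18)/(4317 − 3458) = 609.89/859 = 0.71
a = 3183.18 − 0.71(3458) = 3183.18 − 2455.18 = 728
C = 728 + 0.71(6474) = 728 + 4596.54 = 5324.54

C = 5324.54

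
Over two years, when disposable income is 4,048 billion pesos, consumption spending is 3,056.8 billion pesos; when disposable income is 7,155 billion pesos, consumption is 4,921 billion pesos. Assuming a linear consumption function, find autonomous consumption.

a = 628

MPC = ΔC/ΔY = (4921 − 3056.8)/(7155 − 4048) = 1864.2/3107 = 0.6
a = C − MPC·Y = 3056.8 − 0.6(4048) = 3056.8 − 2428.8 = 628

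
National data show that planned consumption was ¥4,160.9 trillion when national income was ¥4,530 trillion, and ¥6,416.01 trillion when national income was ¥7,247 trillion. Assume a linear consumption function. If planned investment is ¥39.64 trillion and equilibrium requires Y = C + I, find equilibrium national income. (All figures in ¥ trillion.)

MPC = (6416.01 − 4160.9)/(7247 − 4530) = 2255.11/2717 = 0.83
a = 4160.9 − 0.83(4530) = 401
Equilibrium: Y = 401 + 0.83Y + 39.64
0.17Y = 440.64, so Y = 440.64/0.17 = 2592

Y = 2592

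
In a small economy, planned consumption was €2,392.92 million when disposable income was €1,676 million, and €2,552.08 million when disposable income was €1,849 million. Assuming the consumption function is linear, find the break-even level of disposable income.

MPC = (2552.08 − 2392.92)/(1849 − 1676) = 159.16/173 = 0.92
a = 2392.92 − 0.92(1676) = 2392.92 − 1541.92 = 851
Break-even: Y = a/(1−MPC) = 851/0.08 = 10637.5

Y = 10637.5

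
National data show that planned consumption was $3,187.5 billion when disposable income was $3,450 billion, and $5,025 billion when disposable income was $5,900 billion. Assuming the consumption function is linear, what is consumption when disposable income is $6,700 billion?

MPC = (5025 − 3187.5)/(5900 − 3450) = 1837.5/2450 = 0.75
a = 3187.5 − 0.75(3450) = 3187.5 − 2587.5 = 600
C = 600 + 0.75(6700) = 600 + 5025 = 5625

C = 5625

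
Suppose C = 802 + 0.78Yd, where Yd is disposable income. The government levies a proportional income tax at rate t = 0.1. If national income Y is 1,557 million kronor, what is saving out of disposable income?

Yd = (1 − 0.1)(1557) = 0.9(1557) = 1401.3
C = 802 + 0.78(1401.3) = 802 + 1093.014 = 1895.014
S = Yd − C = 1401.3 − 1895.014 = -493.714

S = -493.714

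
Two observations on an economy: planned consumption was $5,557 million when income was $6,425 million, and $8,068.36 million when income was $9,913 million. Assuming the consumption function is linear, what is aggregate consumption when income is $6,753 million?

MPC = (8068.36 − 5557)/(9913 − 6425) = 2511.36/3488 = 0.72
a = 5557 − 0.72(6425) = 5557 − 4626 = 931
C = 931 + 0.72(6753) = 931 + 4862.16 = 5793.16

C = 5793.16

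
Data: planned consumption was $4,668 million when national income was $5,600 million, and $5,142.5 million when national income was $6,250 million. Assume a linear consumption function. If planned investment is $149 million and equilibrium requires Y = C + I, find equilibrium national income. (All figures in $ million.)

Y = 2700

MPC = (5142.5 − 4668)/(6250 − 5600) = 474.5/650 = 0.73
a = 4668 − 0.73(5600) = 580
Equilibrium: Y = 580 + 0.73Y + 149
0.27Y = 729, so Y = 729/0.27 = 2700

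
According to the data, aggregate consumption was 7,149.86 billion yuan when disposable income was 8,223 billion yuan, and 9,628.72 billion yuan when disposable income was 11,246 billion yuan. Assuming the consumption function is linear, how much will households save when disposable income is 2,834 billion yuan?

S = 103.12

MPC = (9628.72 − 7149.86)/(11246 − 8223) = 2478.86/3023 = 0.82
a = 7149.86 − 0.82(8223) = 7149.86 − 6742.86 = 407
C = 407 + 0.82(2834) = 2730.88
S = 2834 − 2730.88 = 103.12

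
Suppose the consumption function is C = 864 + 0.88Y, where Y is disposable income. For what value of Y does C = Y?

At break-even, C = Y: 864 + 0.88Y = Y
0.12Y = 864, so Y = 864/0.12 = 7200

Y = 7200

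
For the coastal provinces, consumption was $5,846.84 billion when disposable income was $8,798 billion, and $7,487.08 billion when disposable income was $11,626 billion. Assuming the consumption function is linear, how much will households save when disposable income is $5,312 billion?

S = 1487.04

MPC = (7487.08 − 5846.84)/(11626 − 8798) = 1640.24/2828 = 0.58
a = 5846.84 − 0.58(8798) = 5846.84 − 5102.84 = 744
C = 744 + 0.58(5312) = 3824.96
S = 5312 − 3824.96 = 1487.04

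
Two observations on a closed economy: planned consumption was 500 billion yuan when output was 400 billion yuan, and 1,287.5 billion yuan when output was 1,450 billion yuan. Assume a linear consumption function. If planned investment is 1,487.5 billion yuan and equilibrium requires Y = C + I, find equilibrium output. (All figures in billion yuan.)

MPC = (1287.5 − 500)/(1450 − 400) = 787.5/1050 = 0.75
a = 500 − 0.75(400) = 200
Equilibrium: Y = 200 + 0.75Y + 1487.5
0.25Y = 1687.5, so Y = 1687.5/0.25 = 6750

Y = 6750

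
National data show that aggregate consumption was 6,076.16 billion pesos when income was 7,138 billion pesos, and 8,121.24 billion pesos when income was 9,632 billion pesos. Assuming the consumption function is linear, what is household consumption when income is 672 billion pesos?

MPC = (8121.24 − 6076.16)/(9632 − 7138) = 2045.08/2494 = 0.82
a = 6076.16 − 0.82(7138) = 6076.16 − 5853.16 = 223
C = 223 + 0.82(672) = 223 + 551.04 = 774.04

C = 774.04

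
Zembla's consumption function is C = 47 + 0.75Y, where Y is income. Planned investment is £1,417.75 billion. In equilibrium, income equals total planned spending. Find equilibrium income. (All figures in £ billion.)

Y = C + I = 47 + 0.75Y + 1417.75
Y − 0.75Y = 1464.75
0.25Y = 1464.75, so Y = 1464.75/0.25 = 5859

Y = 5859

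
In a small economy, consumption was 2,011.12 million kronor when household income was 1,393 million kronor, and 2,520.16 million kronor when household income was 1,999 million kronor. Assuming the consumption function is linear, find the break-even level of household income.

MPC = (2520.16 − 2011.12)/(1999 − 1393) = 509.04/606 = 0.84
a = 2011.12 − 0.84(1393) = 2011.12 − 1170.12 = 841
Break-even: Y = a/(1−MPC) = 841/0.16 = 5256.25

Y = 5256.25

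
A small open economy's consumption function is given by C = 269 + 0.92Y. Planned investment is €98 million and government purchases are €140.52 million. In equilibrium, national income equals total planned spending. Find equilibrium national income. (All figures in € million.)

Y = 6344

Y = C + I + G = 269 + 0.92Y + 98 + 140.52
Y − 0.92Y = 507.52
0.08Y = 507.52, so Y = 507.52/0.08 = 6344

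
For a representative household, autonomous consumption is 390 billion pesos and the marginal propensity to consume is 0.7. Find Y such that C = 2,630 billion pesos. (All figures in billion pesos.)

390 + 0.7Y = 2630
0.7Y = 2240, so Y = 2240/0.7 = 3200

Y = 3200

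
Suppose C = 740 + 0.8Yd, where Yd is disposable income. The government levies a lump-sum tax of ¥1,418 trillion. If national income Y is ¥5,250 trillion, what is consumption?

Yd = Y − T = 5250 − 1418 = 3832
C = 740 + 0.8(3832) = 740 + 3065.6 = 3805.6

C = 3805.6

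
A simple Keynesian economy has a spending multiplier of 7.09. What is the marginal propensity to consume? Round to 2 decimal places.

k = 1/(1 − MPC), so 1 − MPC = 1/k = 1/7.09 = 0.1410
MPC = 1 − 0.1410 = 0.86

MPC = 0.86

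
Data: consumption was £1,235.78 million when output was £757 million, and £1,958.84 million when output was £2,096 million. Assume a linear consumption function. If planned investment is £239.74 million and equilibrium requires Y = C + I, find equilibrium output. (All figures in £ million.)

Y = 2319

MPC = (1958.84 − 1235.78)/(2096 − 757) = 723.06/1339 = 0.54
a = 1235.78 − 0.54(757) = 827
Equilibrium: Y = 827 + 0.54Y + 239.74
0.46Y = 1066.74, so Y = 1066.74/0.46 = 2319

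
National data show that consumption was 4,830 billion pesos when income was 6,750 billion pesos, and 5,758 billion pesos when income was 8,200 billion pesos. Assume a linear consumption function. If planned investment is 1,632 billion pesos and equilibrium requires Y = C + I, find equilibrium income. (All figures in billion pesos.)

MPC = (5758 − 4830)/(8200 − 6750) = 928/1450 = 0.64
a = 4830 − 0.64(6750) = 510
Equilibrium: Y = 510 + 0.64Y + 1632
0.36Y = 2142, so Y = 2142/0.36 = 5950

Y = 5950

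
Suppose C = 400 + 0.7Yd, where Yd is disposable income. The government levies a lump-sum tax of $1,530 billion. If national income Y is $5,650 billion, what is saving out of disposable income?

Yd = Y − T = 5650 − 1530 = 4120
C = 400 + 0.7(4120) = 400 + 2884 = 3284
S = Yd − C = 4120 − 3284 = 836

S = 836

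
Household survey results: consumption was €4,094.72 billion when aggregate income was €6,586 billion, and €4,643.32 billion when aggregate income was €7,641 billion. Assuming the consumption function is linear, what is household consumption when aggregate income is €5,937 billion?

C = 3757.24

MPC = (4643.32 − 4094.72)/(7641 − 6586) = 548.6/1055 = 0.52
a = 4094.72 − 0.52(6586) = 4094.72 − 3424.72 = 670
C = 670 + 0.52(5937) = 670 + 3087.24 = 3757.24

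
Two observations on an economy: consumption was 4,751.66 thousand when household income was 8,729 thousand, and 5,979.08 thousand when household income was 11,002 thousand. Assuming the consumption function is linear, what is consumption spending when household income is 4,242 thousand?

C = 2328.68

MPC = (5979.08 − 4751.66)/(11002 − 8729) = 1227.42/2273 = 0.54
a = 4751.66 − 0.54(8729) = 4751.66 − 4713.66 = 38
C = 38 + 0.54(4242) = 38 + 2290.68 = 2328.68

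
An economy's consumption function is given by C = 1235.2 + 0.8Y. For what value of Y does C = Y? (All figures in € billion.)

Y = 6176

At break-even, C = Y: 1235.2 + 0.8Y = Y
0.2Y = 1235.2, so Y = 1235.2/0.2 = 6176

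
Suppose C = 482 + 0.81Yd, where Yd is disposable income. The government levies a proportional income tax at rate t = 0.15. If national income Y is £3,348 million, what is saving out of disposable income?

S = 58.702

Yd = (1 − 0.15)(3348) = 0.85(3348) = 2845.8
C = 482 + 0.81(2845.8) = 482 + 2305.098 = 2787.098
S = Yd − C = 2845.8 − 2787.098 = 58.702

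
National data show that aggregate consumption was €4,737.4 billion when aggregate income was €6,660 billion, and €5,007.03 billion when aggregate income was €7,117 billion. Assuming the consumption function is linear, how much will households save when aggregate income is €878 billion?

S = -448.02

MPC = (5007.03 − 4737.4)/(7117 − 6660) = 269.63/457 = 0.59
a = 4737.4 − 0.59(6660) = 4737.4 − 3929.4 = 808
C = 808 + 0.59(878) = 1326.02
S = 878 − 1326.02 = -448.02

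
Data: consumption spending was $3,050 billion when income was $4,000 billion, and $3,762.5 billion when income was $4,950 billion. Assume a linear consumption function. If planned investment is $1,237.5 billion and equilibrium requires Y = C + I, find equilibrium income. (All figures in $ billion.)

MPC = (3762.5 − 3050)/(4950 − 4000) = 712.5/950 = 0.75
a = 3050 − 0.75(4000) = 50
Equilibrium: Y = 50 + 0.75Y + 1237.5
0.25Y = 1287.5, so Y = 1287.5/0.25 = 5150

Y = 5150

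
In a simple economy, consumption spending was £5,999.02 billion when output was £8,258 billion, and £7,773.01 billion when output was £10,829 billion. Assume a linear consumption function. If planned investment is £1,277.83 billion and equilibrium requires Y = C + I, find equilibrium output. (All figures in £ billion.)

MPC = (7773.01 − 5999.02)/(10829 − 8258) = 1773.99/2571 = 0.69
a = 5999.02 − 0.69(8258) = 301
Equilibrium: Y = 301 + 0.69Y + 1277.83
0.31Y = 1578.83, so Y = 1578.83/0.31 = 5093

Y = 5093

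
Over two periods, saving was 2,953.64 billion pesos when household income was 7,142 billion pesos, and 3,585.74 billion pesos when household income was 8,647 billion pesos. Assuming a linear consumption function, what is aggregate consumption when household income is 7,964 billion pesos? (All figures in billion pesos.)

C = 4665.12

MPS = ΔS/ΔY = (3585.74 − 2953.64)/(8647 − 7142) = 632.1/1505 = 0.42
MPC = 1 − MPS = 0.58
Autonomous saving = 2953.64 − 0.42(7142) = -46, so a = 46
C = 46 + 0.58(7964) = 46 + 4619.12 = 4665.12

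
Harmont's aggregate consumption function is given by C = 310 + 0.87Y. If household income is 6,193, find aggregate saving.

S = 495.09

C = 310 + 0.87(6193) = 310 + 5387.91 = 5697.91
S = Y − C = 6193 − 5697.91 = 495.09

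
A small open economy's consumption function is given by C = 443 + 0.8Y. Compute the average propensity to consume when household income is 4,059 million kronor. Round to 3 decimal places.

C = 443 + 0.8(4059) = 3690.2
APC = C/Y = 3690.2/4059 = 0.909

APC = 0.909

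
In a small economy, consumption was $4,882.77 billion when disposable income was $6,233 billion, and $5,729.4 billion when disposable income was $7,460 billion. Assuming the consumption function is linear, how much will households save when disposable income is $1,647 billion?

MPC = (5729.4 − 4882.77)/(7460 − 6233) = 846.63/1227 = 0.69
a = 4882.77 − 0.69(6233) = 4882.77 − 4300.77 = 582
C = 582 + 0.69(1647) = 1718.43
S = 1647 − 1718.43 = -71.43

S = -71.43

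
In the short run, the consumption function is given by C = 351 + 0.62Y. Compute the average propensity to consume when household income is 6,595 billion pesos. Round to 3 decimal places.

C = 351 + 0.62(6595) = 4439.9
APC = C/Y = 4439.9/6595 = 0.673

APC = 0.673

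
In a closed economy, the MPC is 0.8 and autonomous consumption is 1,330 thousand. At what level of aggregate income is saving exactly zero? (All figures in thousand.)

Y = 6650

At break-even, C = Y: 1330 + 0.8Y = Y
0.2Y = 1330, so Y = 1330/0.2 = 6650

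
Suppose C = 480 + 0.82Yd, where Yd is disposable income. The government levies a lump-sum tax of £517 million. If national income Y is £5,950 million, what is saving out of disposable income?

Yd = Y − T = 5950 − 517 = 5433
C = 480 + 0.82(5433) = 480 + 4455.06 = 4935.06
S = Yd − C = 5433 − 4935.06 = 497.94

S = 497.94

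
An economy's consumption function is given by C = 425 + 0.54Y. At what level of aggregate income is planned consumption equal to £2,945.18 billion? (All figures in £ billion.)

425 + 0.54Y = 2945.18
0.54Y = 2520.18, so Y = 2520.18/0.54 = 4667

Y = 4667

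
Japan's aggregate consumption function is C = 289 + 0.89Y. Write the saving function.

S = -289 + 0.11Y

S = Y − C = Y − (289 + 0.89Y) = -289 + (1 − 0.89)Y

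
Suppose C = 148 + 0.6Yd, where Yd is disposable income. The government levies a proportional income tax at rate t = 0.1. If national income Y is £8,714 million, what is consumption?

C = 4853.56

Yd = (1 − 0.1)(8714) = 0.9(8714) = 7842.6
C = 148 + 0.6(7842.6) = 148 + 4705.56 = 4853.56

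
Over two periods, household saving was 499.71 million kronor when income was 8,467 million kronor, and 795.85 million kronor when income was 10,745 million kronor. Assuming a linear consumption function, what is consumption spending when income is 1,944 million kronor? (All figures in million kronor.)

MPS = ΔS/ΔY = (795.85 − 499.71)/(10745 − 8467) = 296.14/2278 = 0.13
MPC = 1 − MPS = 0.87
Autonomous saving = 499.71 − 0.13(8467) = -601, so a = 601
C = 601 + 0.87(1944) = 601 + 1691.28 = 2292.28

C = 2292.28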